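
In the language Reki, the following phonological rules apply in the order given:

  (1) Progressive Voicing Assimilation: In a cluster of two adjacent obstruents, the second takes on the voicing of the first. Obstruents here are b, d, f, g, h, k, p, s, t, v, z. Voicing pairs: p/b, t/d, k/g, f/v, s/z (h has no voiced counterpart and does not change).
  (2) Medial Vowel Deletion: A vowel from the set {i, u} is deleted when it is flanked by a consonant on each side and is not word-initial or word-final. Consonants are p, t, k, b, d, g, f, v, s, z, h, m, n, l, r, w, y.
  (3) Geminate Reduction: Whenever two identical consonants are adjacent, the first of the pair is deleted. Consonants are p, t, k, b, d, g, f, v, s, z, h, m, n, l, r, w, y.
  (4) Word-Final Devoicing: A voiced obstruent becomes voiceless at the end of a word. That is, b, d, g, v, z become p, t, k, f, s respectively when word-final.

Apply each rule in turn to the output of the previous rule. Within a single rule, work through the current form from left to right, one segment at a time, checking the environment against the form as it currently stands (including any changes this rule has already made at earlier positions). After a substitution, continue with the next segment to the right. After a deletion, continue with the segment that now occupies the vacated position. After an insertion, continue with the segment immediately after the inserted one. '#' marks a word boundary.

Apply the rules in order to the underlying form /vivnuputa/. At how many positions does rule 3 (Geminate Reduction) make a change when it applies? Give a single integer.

(1) Progressive Voicing Assimilation: no change — [vivnuputa]
(2) Medial Vowel Deletion: [vivnuputa] → [vvnpta]
(3) Geminate Reduction: [vvnpta] → [vnpta]
(4) Word-Final Devoicing: no change — [vnpta]
Rule 3 changed 1 position(s).

1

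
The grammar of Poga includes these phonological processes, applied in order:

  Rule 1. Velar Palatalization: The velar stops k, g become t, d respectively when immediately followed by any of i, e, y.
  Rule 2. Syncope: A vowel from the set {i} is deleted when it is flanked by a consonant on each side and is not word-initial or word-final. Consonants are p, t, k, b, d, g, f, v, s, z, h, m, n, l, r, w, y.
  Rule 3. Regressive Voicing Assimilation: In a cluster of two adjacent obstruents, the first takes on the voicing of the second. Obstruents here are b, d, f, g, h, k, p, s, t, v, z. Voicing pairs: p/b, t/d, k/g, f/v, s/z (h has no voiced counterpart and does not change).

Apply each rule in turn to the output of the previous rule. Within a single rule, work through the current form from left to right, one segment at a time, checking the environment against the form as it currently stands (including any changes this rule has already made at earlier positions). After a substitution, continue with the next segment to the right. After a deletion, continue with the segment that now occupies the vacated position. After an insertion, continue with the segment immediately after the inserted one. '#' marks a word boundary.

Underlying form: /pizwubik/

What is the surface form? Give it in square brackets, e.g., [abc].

Rule 1 Velar Palatalization: no change — [pizwubik]
Rule 2 Syncope: [pizwubik] → [pzwubk]
Rule 3 Regressive Voicing Assimilation: [pzwubk] → [bzwupk]

[bzwupk]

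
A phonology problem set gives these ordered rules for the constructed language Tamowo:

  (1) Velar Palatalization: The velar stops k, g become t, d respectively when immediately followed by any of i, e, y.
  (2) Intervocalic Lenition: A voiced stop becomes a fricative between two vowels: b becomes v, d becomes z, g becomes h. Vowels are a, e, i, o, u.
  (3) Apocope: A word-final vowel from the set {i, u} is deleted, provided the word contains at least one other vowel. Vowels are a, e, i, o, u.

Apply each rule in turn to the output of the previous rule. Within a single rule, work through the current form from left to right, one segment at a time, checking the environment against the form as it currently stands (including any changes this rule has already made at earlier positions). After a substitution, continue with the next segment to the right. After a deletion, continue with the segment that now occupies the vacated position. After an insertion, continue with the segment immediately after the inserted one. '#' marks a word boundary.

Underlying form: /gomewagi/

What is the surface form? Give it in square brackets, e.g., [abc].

[gomewaz]

(1) Velar Palatalization: [gomewagi] → [gomewadi]
(2) Intervocalic Lenition: [gomewadi] → [gomewazi]
(3) Apocope: [gomewazi] → [gomewaz]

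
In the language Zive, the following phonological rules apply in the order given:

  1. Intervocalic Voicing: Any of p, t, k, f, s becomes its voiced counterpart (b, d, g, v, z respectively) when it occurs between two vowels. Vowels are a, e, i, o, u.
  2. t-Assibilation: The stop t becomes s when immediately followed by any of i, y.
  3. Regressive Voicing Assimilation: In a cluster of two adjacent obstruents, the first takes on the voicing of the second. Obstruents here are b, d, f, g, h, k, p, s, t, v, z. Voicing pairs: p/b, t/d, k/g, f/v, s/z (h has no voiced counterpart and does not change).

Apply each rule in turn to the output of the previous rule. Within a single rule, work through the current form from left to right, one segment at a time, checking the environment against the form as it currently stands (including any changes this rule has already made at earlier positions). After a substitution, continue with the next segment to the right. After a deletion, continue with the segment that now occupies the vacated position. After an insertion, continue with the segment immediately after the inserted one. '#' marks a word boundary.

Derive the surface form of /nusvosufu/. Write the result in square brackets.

[nuzvozuvu]

1 Intervocalic Voicing: [nusvosufu] → [nusvozuvu]
2 t-Assibilation: no change — [nusvozuvu]
3 Regressive Voicing Assimilation: [nusvozuvu] → [nuzvozuvu]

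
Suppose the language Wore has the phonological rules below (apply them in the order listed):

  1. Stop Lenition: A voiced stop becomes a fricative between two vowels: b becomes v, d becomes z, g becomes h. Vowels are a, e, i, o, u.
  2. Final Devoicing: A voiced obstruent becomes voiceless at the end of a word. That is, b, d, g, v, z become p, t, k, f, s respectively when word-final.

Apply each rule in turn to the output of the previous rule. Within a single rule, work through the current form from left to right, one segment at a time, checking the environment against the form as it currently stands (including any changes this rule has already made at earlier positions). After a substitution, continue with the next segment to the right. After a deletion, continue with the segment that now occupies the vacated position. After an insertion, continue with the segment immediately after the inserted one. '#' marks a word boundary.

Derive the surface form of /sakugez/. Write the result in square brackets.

1 Stop Lenition: [sakugez] → [sakuhez]
2 Final Devoicing: [sakuhez] → [sakuhes]

[sakuhes]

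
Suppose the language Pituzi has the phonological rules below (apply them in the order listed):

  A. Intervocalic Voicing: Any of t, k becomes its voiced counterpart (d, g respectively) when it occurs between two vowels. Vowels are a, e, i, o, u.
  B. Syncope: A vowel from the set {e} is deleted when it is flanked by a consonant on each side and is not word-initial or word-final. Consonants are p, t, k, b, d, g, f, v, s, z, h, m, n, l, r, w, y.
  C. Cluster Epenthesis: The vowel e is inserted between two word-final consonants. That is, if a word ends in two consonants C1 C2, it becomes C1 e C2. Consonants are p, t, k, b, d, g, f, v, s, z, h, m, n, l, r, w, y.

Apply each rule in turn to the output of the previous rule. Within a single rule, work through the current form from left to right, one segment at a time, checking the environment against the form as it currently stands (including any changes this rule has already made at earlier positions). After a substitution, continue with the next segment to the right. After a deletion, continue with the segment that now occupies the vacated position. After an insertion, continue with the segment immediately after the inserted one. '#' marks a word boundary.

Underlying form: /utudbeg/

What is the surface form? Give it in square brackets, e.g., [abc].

A Intervocalic Voicing: [utudbeg] → [ududbeg]
B Syncope: [ududbeg] → [ududbg]
C Cluster Epenthesis: [ududbg] → [ududbeg]

[ududbeg]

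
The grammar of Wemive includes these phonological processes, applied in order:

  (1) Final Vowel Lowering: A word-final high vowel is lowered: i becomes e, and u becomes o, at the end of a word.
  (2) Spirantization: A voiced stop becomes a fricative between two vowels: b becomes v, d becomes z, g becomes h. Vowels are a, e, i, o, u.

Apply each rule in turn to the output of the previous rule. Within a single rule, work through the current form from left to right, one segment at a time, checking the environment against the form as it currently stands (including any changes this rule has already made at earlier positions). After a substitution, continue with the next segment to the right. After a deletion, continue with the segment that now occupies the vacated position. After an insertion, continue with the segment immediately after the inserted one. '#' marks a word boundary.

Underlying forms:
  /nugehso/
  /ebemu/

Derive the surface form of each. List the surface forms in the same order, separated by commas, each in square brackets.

/nugehso/:
  (1) Final Vowel Lowering: no change — [nugehso]
  (2) Spirantization: [nugehso] → [nuhehso]
/ebemu/:
  (1) Final Vowel Lowering: [ebemu] → [ebemo]
  (2) Spirantization: [ebemo] → [evemo]

[nuhehso], [evemo]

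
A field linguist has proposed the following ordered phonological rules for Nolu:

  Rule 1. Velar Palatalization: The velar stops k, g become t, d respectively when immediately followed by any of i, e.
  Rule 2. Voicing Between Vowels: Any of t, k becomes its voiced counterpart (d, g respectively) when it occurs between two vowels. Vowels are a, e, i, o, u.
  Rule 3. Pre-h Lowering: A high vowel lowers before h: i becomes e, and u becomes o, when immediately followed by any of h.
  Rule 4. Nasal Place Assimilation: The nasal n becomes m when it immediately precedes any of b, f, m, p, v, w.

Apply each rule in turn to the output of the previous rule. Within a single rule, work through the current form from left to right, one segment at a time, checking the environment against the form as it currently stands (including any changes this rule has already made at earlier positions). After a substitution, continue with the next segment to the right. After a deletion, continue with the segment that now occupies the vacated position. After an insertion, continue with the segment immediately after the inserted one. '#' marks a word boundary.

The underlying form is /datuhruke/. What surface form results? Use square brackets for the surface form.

[dadohrude]

Rule 1 Velar Palatalization: [datuhruke] → [datuhrute]
Rule 2 Voicing Between Vowels: [datuhrute] → [daduhrude]
Rule 3 Pre-h Lowering: [daduhrude] → [dadohrude]
Rule 4 Nasal Place Assimilation: no change — [dadohrude]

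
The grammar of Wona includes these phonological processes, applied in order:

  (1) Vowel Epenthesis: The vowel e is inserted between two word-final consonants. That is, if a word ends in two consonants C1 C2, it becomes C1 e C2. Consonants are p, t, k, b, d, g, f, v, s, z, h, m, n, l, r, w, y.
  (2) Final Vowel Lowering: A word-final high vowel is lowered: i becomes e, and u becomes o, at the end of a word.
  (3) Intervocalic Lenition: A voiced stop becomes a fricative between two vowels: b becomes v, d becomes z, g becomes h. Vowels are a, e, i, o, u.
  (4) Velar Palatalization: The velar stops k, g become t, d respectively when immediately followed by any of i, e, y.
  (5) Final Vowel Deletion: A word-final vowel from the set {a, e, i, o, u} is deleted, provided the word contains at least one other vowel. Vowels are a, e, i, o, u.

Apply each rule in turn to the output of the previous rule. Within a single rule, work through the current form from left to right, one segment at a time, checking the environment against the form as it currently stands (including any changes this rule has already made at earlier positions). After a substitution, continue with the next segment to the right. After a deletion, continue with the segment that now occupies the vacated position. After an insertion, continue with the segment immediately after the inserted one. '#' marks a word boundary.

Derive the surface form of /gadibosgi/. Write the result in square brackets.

[gazivosd]

(1) Vowel Epenthesis: no change — [gadibosgi]
(2) Final Vowel Lowering: [gadibosgi] → [gadibosge]
(3) Intervocalic Lenition: [gadibosge] → [gazivosge]
(4) Velar Palatalization: [gazivosge] → [gazivosde]
(5) Final Vowel Deletion: [gazivosde] → [gazivosd]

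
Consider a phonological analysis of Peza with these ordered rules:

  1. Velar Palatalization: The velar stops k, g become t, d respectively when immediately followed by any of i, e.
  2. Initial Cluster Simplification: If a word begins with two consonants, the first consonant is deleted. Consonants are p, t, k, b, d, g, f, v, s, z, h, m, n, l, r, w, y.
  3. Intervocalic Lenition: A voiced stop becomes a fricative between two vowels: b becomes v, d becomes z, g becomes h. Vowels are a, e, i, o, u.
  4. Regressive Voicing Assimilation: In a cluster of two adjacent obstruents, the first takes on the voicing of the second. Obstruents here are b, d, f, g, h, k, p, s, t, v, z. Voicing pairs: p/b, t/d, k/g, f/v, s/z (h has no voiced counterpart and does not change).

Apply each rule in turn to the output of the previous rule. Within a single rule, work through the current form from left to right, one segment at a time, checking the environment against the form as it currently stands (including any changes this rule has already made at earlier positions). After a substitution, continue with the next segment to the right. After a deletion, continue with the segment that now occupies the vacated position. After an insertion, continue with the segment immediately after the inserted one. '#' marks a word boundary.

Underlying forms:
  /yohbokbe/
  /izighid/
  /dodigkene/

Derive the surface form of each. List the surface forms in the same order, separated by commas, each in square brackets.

[yohbogbe], [izikhid], [doziktene]

/yohbokbe/:
  1 Velar Palatalization: no change — [yohbokbe]
  2 Initial Cluster Simplification: no change — [yohbokbe]
  3 Intervocalic Lenition: no change — [yohbokbe]
  4 Regressive Voicing Assimilation: [yohbokbe] → [yohbogbe]
/izighid/:
  1 Velar Palatalization: no change — [izighid]
  2 Initial Cluster Simplification: no change — [izighid]
  3 Intervocalic Lenition: no change — [izighid]
  4 Regressive Voicing Assimilation: [izighid] → [izikhid]
/dodigkene/:
  1 Velar Palatalization: [dodigkene] → [dodigtene]
  2 Initial Cluster Simplification: no change — [dodigtene]
  3 Intervocalic Lenition: [dodigtene] → [dozigtene]
  4 Regressive Voicing Assimilation: [dozigtene] → [doziktene]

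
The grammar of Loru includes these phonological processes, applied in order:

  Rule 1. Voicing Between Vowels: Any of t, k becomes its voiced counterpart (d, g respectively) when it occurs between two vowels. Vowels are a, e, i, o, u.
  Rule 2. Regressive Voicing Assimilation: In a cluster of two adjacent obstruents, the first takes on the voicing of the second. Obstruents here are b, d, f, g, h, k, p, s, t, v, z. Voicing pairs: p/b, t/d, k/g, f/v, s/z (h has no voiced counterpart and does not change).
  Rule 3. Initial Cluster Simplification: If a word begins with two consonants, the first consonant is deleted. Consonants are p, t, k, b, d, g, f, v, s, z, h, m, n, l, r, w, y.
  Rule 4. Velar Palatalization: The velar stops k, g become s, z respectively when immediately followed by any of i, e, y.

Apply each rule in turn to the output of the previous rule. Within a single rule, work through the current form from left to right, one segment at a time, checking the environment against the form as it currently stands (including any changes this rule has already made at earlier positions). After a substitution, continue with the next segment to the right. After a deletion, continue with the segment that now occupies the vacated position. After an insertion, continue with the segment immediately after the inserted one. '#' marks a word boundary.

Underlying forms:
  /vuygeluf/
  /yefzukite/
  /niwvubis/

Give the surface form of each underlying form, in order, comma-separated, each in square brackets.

/vuygeluf/:
  Rule 1 Voicing Between Vowels: no change — [vuygeluf]
  Rule 2 Regressive Voicing Assimilation: no change — [vuygeluf]
  Rule 3 Initial Cluster Simplification: no change — [vuygeluf]
  Rule 4 Velar Palatalization: [vuygeluf] → [vuyzeluf]
/yefzukite/:
  Rule 1 Voicing Between Vowels: [yefzukite] → [yefzugide]
  Rule 2 Regressive Voicing Assimilation: [yefzugide] → [yevzugide]
  Rule 3 Initial Cluster Simplification: no change — [yevzugide]
  Rule 4 Velar Palatalization: [yevzugide] → [yevzuzide]
/niwvubis/:
  Rule 1 Voicing Between Vowels: no change — [niwvubis]
  Rule 2 Regressive Voicing Assimilation: no change — [niwvubis]
  Rule 3 Initial Cluster Simplification: no change — [niwvubis]
  Rule 4 Velar Palatalization: no change — [niwvubis]

[vuyzeluf], [yevzuzide], [niwvubis]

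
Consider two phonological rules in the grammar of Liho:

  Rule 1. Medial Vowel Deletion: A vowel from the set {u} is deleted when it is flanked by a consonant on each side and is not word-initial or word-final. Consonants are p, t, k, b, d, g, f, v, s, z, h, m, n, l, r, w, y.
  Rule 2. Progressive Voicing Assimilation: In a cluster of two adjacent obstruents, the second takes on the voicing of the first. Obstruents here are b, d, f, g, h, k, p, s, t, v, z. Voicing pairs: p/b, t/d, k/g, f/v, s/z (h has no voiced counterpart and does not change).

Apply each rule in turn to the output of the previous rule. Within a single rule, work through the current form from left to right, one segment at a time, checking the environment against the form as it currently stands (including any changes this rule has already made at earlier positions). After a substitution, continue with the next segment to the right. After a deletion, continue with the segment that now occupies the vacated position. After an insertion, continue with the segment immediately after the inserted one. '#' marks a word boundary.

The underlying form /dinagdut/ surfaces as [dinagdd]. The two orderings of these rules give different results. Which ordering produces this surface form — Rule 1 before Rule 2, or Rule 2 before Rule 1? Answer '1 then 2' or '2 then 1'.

Order 1 then 2:
  1 Medial Vowel Deletion: [dinagdut] → [dinagdt]
  2 Progressive Voicing Assimilation: [dinagdt] → [dinagdd]
  result: [dinagdd]
Order 2 then 1:
  2 Progressive Voicing Assimilation: no change — [dinagdut]
  1 Medial Vowel Deletion: [dinagdut] → [dinagdt]
  result: [dinagdt]

1 then 2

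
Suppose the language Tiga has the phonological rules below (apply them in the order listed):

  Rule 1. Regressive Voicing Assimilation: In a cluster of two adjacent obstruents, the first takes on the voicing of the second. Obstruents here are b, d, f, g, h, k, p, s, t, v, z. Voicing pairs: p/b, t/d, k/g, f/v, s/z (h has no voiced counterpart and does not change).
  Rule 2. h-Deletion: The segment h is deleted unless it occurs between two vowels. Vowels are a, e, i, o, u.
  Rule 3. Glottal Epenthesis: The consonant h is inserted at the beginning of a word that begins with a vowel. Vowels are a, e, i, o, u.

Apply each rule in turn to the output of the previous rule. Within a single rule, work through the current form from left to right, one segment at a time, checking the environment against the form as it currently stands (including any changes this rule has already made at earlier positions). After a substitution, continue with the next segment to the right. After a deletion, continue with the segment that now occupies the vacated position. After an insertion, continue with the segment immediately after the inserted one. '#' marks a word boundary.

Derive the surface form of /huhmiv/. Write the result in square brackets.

Rule 1 Regressive Voicing Assimilation: no change — [huhmiv]
Rule 2 h-Deletion: [huhmiv] → [umiv]
Rule 3 Glottal Epenthesis: [umiv] → [humiv]

[humiv]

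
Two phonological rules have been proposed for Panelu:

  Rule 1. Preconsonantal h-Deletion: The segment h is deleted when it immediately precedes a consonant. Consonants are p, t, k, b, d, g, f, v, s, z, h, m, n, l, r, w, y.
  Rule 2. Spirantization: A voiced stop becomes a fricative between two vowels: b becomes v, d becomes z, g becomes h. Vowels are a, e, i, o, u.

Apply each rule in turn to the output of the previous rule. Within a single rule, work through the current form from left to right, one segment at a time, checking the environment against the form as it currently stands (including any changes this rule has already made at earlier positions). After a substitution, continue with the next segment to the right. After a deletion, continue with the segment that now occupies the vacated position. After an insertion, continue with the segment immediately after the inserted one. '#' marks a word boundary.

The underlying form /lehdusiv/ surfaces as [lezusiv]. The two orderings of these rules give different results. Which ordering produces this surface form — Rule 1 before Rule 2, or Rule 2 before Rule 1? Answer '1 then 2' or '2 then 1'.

1 then 2

Order 1 then 2:
  1 Preconsonantal h-Deletion: [lehdusiv] → [ledusiv]
  2 Spirantization: [ledusiv] → [lezusiv]
  result: [lezusiv]
Order 2 then 1:
  2 Spirantization: no change — [lehdusiv]
  1 Preconsonantal h-Deletion: [lehdusiv] → [ledusiv]
  result: [ledusiv]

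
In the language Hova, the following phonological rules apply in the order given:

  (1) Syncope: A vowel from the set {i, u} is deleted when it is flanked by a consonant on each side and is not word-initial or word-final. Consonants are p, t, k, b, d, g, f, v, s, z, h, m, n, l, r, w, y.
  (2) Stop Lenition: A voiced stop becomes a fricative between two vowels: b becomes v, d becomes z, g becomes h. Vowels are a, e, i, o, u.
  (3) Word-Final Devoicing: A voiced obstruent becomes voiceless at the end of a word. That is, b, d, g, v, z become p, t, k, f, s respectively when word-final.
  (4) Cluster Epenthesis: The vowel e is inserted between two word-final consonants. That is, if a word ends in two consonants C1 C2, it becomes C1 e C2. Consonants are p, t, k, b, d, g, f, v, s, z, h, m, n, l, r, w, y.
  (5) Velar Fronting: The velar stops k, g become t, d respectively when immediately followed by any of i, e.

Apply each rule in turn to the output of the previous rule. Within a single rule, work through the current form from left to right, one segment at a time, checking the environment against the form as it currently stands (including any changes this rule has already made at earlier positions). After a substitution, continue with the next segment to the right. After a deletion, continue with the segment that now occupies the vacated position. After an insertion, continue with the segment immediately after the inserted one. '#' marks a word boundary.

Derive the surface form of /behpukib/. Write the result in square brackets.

(1) Syncope: [behpukib] → [behpkb]
(2) Stop Lenition: no change — [behpkb]
(3) Word-Final Devoicing: [behpkb] → [behpkp]
(4) Cluster Epenthesis: [behpkp] → [behpkep]
(5) Velar Fronting: [behpkep] → [behptep]

[behptep]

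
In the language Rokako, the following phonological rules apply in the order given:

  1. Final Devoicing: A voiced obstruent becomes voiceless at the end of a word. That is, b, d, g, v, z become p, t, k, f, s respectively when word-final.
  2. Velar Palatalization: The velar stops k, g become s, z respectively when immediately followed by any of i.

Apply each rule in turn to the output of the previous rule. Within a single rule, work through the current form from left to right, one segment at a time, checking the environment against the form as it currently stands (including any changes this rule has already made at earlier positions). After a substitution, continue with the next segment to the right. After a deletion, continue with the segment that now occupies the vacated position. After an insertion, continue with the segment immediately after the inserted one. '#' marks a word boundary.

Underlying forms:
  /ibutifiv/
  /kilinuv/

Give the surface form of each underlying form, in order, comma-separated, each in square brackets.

[ibutifif], [silinuf]

/ibutifiv/:
  1 Final Devoicing: [ibutifiv] → [ibutifif]
  2 Velar Palatalization: no change — [ibutifif]
/kilinuv/:
  1 Final Devoicing: [kilinuv] → [kilinuf]
  2 Velar Palatalization: [kilinuf] → [silinuf]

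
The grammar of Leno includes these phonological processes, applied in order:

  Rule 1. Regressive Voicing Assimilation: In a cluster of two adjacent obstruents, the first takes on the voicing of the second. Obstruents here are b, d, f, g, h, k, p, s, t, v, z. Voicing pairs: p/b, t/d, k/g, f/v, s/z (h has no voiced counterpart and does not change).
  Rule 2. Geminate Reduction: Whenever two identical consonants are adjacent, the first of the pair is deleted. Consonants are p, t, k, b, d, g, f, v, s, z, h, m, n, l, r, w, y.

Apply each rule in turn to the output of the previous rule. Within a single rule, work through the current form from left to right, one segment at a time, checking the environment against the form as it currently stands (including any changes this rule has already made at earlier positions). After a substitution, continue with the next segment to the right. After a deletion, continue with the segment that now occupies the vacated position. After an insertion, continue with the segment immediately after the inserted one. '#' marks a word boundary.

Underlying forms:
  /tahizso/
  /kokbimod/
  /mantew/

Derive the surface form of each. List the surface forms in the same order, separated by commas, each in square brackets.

[tahiso], [kogbimod], [mantew]

/tahizso/:
  Rule 1 Regressive Voicing Assimilation: [tahizso] → [tahisso]
  Rule 2 Geminate Reduction: [tahisso] → [tahiso]
/kokbimod/:
  Rule 1 Regressive Voicing Assimilation: [kokbimod] → [kogbimod]
  Rule 2 Geminate Reduction: no change — [kogbimod]
/mantew/:
  Rule 1 Regressive Voicing Assimilation: no change — [mantew]
  Rule 2 Geminate Reduction: no change — [mantew]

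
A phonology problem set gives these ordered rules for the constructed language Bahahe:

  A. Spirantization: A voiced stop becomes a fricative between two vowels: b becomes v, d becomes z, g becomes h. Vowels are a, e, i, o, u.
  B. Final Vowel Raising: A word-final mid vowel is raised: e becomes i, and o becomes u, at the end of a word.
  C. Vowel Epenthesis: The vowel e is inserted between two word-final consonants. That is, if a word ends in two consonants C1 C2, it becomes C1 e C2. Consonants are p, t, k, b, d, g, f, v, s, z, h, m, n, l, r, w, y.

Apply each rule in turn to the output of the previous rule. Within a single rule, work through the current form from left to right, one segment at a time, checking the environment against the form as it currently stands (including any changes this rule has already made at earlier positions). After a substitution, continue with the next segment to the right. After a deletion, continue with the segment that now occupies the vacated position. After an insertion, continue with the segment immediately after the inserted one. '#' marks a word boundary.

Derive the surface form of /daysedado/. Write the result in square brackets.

[daysezazu]

A Spirantization: [daysedado] → [daysezazo]
B Final Vowel Raising: [daysezazo] → [daysezazu]
C Vowel Epenthesis: no change — [daysezazu]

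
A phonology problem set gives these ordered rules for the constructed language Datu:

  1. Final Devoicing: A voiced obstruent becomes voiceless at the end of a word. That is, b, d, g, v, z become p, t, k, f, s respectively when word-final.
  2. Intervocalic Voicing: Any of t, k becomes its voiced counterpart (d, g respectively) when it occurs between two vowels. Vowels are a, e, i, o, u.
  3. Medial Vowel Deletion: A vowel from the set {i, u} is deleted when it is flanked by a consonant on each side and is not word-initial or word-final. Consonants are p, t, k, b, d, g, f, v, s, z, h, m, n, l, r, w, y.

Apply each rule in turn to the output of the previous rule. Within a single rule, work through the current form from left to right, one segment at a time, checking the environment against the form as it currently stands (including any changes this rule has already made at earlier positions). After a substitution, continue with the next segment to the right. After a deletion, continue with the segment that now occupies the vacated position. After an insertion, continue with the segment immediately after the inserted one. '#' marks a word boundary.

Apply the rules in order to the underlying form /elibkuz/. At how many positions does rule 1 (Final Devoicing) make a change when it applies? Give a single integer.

1 Final Devoicing: [elibkuz] → [elibkus]
2 Intervocalic Voicing: no change — [elibkus]
3 Medial Vowel Deletion: [elibkus] → [elbks]
Rule 1 changed 1 position(s).

1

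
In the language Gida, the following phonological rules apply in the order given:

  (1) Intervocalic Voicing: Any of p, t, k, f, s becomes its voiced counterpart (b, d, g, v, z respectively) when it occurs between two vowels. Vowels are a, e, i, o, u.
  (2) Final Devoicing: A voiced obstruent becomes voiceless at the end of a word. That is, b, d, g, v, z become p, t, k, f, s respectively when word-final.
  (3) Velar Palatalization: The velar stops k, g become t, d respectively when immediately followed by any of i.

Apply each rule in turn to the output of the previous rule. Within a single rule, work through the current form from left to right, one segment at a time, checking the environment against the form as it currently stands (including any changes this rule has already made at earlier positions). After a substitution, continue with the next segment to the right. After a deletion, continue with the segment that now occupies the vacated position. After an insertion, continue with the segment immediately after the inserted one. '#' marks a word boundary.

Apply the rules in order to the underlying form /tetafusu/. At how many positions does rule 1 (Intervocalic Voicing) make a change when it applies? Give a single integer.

3

(1) Intervocalic Voicing: [tetafusu] → [tedavuzu]
(2) Final Devoicing: no change — [tedavuzu]
(3) Velar Palatalization: no change — [tedavuzu]
Rule 1 changed 3 position(s).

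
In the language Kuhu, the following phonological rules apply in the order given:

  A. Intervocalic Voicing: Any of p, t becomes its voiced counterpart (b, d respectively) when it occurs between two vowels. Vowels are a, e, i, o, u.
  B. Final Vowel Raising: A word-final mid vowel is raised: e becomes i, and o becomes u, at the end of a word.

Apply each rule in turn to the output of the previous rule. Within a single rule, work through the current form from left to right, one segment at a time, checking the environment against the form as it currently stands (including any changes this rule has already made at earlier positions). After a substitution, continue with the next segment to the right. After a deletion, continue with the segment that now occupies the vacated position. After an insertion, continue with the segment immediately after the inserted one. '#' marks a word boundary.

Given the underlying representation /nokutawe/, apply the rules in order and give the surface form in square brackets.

A Intervocalic Voicing: [nokutawe] → [nokudawe]
B Final Vowel Raising: [nokudawe] → [nokudawi]

[nokudawi]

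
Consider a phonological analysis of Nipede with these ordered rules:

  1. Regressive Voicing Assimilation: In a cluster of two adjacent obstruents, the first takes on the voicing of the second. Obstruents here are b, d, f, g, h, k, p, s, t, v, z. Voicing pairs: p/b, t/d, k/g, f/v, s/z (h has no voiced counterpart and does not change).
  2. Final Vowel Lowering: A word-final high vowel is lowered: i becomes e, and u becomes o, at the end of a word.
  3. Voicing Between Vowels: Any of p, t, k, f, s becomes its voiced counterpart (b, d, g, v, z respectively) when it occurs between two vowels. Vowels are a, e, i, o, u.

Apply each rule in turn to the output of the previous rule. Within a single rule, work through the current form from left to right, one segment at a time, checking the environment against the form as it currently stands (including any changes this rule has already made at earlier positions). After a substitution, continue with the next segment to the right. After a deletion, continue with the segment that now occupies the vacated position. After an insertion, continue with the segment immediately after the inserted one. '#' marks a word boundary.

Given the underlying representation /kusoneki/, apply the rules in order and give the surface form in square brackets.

1 Regressive Voicing Assimilation: no change — [kusoneki]
2 Final Vowel Lowering: [kusoneki] → [kusoneke]
3 Voicing Between Vowels: [kusoneke] → [kuzonege]

[kuzonege]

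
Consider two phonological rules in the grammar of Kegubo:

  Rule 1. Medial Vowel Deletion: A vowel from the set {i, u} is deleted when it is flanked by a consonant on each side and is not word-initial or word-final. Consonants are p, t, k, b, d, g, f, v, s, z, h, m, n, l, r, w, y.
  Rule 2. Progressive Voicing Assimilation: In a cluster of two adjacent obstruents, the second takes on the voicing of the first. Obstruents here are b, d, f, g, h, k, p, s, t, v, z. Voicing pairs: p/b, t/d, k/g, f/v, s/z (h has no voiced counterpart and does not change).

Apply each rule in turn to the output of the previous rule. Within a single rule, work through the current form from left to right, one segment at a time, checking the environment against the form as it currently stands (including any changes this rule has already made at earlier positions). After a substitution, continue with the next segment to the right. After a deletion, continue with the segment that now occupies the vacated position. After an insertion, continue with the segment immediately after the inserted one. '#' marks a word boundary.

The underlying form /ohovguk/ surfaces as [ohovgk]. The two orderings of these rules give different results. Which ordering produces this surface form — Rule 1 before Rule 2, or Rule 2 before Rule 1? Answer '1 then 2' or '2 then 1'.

Order 1 then 2:
  1 Medial Vowel Deletion: [ohovguk] → [ohovgk]
  2 Progressive Voicing Assimilation: [ohovgk] → [ohovgg]
  result: [ohovgg]
Order 2 then 1:
  2 Progressive Voicing Assimilation: no change — [ohovguk]
  1 Medial Vowel Deletion: [ohovguk] → [ohovgk]
  result: [ohovgk]

2 then 1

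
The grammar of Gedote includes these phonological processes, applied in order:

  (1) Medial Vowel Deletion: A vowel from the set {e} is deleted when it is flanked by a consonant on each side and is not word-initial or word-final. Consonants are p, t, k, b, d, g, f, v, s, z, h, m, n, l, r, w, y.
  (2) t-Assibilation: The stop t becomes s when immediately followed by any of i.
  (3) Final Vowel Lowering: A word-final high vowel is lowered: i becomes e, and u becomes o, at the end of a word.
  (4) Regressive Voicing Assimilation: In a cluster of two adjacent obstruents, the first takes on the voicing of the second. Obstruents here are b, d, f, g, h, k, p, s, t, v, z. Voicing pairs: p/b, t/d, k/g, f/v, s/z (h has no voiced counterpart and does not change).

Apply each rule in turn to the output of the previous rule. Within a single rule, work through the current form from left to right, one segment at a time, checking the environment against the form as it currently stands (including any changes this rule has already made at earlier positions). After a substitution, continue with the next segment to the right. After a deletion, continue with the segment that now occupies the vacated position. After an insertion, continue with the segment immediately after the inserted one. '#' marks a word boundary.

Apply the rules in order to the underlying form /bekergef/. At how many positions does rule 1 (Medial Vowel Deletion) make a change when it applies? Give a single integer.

3

(1) Medial Vowel Deletion: [bekergef] → [bkrgf]
(2) t-Assibilation: no change — [bkrgf]
(3) Final Vowel Lowering: no change — [bkrgf]
(4) Regressive Voicing Assimilation: [bkrgf] → [pkrkf]
Rule 1 changed 3 position(s).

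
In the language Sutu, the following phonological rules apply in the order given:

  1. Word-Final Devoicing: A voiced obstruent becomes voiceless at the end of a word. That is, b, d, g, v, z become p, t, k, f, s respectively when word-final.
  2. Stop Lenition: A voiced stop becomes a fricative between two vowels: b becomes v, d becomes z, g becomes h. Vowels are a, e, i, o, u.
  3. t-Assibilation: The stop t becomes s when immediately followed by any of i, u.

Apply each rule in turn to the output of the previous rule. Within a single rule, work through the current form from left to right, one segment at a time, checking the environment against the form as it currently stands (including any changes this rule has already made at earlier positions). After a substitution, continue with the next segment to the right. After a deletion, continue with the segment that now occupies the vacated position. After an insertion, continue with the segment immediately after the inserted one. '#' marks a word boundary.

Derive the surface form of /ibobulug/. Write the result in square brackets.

[ivovuluk]

1 Word-Final Devoicing: [ibobulug] → [ibobuluk]
2 Stop Lenition: [ibobuluk] → [ivovuluk]
3 t-Assibilation: no change — [ivovuluk]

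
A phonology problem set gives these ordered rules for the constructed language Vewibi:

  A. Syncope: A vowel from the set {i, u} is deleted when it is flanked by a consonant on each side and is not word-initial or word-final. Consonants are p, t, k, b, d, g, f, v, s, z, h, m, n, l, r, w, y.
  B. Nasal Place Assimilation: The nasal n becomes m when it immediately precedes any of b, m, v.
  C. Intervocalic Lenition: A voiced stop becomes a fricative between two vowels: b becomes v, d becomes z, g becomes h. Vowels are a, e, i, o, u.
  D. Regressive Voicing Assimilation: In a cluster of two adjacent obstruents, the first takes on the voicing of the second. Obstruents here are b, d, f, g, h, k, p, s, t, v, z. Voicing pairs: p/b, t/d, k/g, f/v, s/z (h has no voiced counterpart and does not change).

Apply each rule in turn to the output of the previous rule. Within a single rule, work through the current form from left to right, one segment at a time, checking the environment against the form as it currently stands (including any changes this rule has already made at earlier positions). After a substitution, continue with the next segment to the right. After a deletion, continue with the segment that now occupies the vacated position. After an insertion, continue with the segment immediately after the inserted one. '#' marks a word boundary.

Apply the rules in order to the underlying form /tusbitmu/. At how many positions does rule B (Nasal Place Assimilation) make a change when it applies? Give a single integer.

A Syncope: [tusbitmu] → [tsbtmu]
B Nasal Place Assimilation: no change — [tsbtmu]
C Intervocalic Lenition: no change — [tsbtmu]
D Regressive Voicing Assimilation: [tsbtmu] → [tzptmu]
Rule B changed 0 position(s).

0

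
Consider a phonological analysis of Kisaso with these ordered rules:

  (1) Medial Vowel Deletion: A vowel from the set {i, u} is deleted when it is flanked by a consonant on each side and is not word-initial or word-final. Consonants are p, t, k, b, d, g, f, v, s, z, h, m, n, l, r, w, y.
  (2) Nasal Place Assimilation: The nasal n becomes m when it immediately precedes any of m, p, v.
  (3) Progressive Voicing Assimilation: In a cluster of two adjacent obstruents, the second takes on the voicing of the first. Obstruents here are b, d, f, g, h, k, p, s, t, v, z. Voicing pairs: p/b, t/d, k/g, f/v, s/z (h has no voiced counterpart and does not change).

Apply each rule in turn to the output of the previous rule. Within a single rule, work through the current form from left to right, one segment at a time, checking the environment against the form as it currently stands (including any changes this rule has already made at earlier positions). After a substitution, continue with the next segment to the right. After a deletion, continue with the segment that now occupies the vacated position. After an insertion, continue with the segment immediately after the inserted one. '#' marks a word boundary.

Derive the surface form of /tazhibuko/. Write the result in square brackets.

(1) Medial Vowel Deletion: [tazhibuko] → [tazhbko]
(2) Nasal Place Assimilation: no change — [tazhbko]
(3) Progressive Voicing Assimilation: [tazhbko] → [tazhpko]

[tazhpko]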